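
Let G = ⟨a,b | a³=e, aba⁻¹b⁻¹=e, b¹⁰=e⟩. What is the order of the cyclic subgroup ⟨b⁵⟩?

|⟨b⁵⟩| equals the order of b⁵. Compute successive powers until reaching e:
  (b⁵)¹ = b⁵, (b⁵)² = e.
The smallest positive k with (b⁵)ᵏ = e is 2, so |⟨b⁵⟩| = 2.

Answer: 2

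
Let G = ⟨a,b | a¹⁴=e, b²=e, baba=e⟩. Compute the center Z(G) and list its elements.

An element z ∈ Z(G) iff z commutes with every generator.
For example a⁷ is central: (a⁷)·a = a⁸ = a·(a⁷); (a⁷)·b = a⁷b = b·(a⁷).
Whereas a ∉ Z(G) since a·b = ab ≠ a¹³b = b·a.
Checking each of the 28 elements this way gives Z(G) = {e, a⁷}, of order 2.

Answer: {e, a⁷}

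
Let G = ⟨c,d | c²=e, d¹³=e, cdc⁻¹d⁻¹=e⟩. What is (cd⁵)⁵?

Compute successive powers of (cd⁵), reducing at each step:
  (cd⁵)²: (cd⁵) · c = d⁵;   (d⁵) · d⁵ = d¹⁰
  (cd⁵)³: (d¹⁰) · c = cd¹⁰;   (cd¹⁰) · d⁵ = cd²
  (cd⁵)⁴: (cd²) · c = d²;   (d²) · d⁵ = d⁷
  (cd⁵)⁵: (d⁷) · c = cd⁷;   (cd⁷) · d⁵ = cd¹²

Answer: cd¹²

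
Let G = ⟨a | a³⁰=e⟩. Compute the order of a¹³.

Compute successive powers until reaching e:
  (a¹³)¹ = a¹³, (a¹³)² = a²⁶, (a¹³)³ = a⁹, (a¹³)⁴ = a²², (a¹³)⁵ = a⁵, (a¹³)⁶ = a¹⁸, (a¹³)⁷ = a, (a¹³)⁸ = a¹⁴, (a¹³)⁹ = a²⁷, (a¹³)¹⁰ = a¹⁰, (a¹³)¹¹ = a²³, (a¹³)¹² = a⁶, (a¹³)¹³ = a¹⁹, (a¹³)¹⁴ = a², (a¹³)¹⁵ = a¹⁵, (a¹³)¹⁶ = a²⁸, (a¹³)¹⁷ = a¹¹, (a¹³)¹⁸ = a²⁴, (a¹³)¹⁹ = a⁷, (a¹³)²⁰ = a²⁰, (a¹³)²¹ = a³, (a¹³)²² = a¹⁶, (a¹³)²³ = a²⁹, (a¹³)²⁴ = a¹², (a¹³)²⁵ = a²⁵, (a¹³)²⁶ = a⁸, (a¹³)²⁷ = a²¹, (a¹³)²⁸ = a⁴, (a¹³)²⁹ = a¹⁷, (a¹³)³⁰ = e.
The smallest positive k with (a¹³)ᵏ = e is 30.

Answer: 30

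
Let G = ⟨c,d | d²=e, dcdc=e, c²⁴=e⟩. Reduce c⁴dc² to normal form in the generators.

Multiply left to right, reducing at each step:
  (c⁴) · d = c⁴d
  (c⁴d) · c² = c²d

Answer: c²d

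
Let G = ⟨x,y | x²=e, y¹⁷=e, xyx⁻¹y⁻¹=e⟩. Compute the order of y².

Compute successive powers until reaching e:
  (y²)¹ = y², (y²)² = y⁴, (y²)³ = y⁶, (y²)⁴ = y⁸, (y²)⁵ = y¹⁰, (y²)⁶ = y¹², (y²)⁷ = y¹⁴, (y²)⁸ = y¹⁶, (y²)⁹ = y, (y²)¹⁰ = y³, (y²)¹¹ = y⁵, (y²)¹² = y⁷, (y²)¹³ = y⁹, (y²)¹⁴ = y¹¹, (y²)¹⁵ = y¹³, (y²)¹⁶ = y¹⁵, (y²)¹⁷ = e.
The smallest positive k with (y²)ᵏ = e is 17.

Answer: 17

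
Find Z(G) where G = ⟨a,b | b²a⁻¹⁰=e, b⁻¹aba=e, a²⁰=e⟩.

An element z ∈ Z(G) iff z commutes with every generator.
For example a¹⁰ is central: (a¹⁰)·a = a¹¹ = a·(a¹⁰); (a¹⁰)·b = b⁻¹ = b·(a¹⁰).
Whereas a ∉ Z(G) since a·b = ab ≠ a⁹b⁻¹ = b·a.
Checking each of the 40 elements this way gives Z(G) = {e, a¹⁰}, of order 2.

Answer: {e, a¹⁰}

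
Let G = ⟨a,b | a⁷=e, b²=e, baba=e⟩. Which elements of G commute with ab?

⟨ab⟩ ⊆ C_G(ab) since powers of ab commute with ab; so |C_G(ab)| ≥ |⟨ab⟩| = 2.
By orbit–stabilizer, |C_G(ab)| = |G| / |conj. class of ab| = 14 / 7 = 2.
The 2 elements commuting with ab are {e, ab}.

Answer: {e, ab}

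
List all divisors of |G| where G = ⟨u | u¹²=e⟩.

|G| = 12 = 2² · 3. By Lagrange's theorem the order of any subgroup divides 12; the divisors of 12 are 1, 2, 3, 4, 6, 12.

Answer: 1, 2, 3, 4, 6, 12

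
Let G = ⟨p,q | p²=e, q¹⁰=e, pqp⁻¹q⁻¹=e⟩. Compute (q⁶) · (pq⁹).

Compute (q⁶) · (pq⁹) by multiplying left to right and reducing via the relations at each step:
  (q⁶) · p = pq⁶
  (pq⁶) · q⁹ = pq⁵

Answer: pq⁵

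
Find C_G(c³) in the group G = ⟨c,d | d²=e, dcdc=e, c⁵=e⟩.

⟨c³⟩ ⊆ C_G(c³) since powers of c³ commute with c³; so |C_G(c³)| ≥ |⟨c³⟩| = 5.
By orbit–stabilizer, |C_G(c³)| = |G| / |conj. class of c³| = 10 / 2 = 5.
The 5 elements commuting with c³ are {e, c, c², c³, c⁴}.

Answer: {e, c, c², c³, c⁴}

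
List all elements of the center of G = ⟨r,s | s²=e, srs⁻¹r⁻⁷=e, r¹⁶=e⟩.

An element z ∈ Z(G) iff z commutes with every generator.
For example r⁸ is central: (r⁸)·r = r⁹ = r·(r⁸); (r⁸)·s = r⁸s = s·(r⁸).
Whereas r ∉ Z(G) since r·s = rs ≠ r⁷s = s·r.
Checking each of the 32 elements this way gives Z(G) = {e, r⁸}, of order 2.

Answer: {e, r⁸}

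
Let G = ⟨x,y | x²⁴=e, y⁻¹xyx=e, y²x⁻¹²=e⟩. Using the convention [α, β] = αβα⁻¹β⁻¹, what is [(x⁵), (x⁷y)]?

[(x⁵), (x⁷y)] = (x⁵)·(x⁷y)·(x⁵)⁻¹·(x⁷y)⁻¹.
  (x⁵) · (x⁷y) = y⁻¹
  (y⁻¹) · (x¹⁹) = x⁵y⁻¹
  (x⁵y⁻¹) · (x⁷y⁻¹) = x¹⁰

Answer: x¹⁰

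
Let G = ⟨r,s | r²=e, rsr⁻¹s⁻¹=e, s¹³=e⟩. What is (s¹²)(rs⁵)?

Compute (s¹²) · (rs⁵) by multiplying left to right and reducing via the relations at each step:
  (s¹²) · r = rs¹²
  (rs¹²) · s⁵ = rs⁴

Answer: rs⁴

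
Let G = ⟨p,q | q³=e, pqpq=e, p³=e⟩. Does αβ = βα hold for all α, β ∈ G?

p·q = pq but q·p = p²q², so p·q ≠ q·p and G is not abelian.

Answer: No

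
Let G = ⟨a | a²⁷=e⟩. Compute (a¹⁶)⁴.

Compute successive powers of (a¹⁶), reducing at each step:
  (a¹⁶)²: (a¹⁶) · a¹⁶ = a⁵
  (a¹⁶)³: (a⁵) · a¹⁶ = a²¹
  (a¹⁶)⁴: (a²¹) · a¹⁶ = a¹⁰

Answer: a¹⁰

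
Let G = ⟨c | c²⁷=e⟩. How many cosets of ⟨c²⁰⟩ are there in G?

First find ord(c²⁰) by computing successive powers:
  (c²⁰)¹ = c²⁰, (c²⁰)² = c¹³, (c²⁰)³ = c⁶, (c²⁰)⁴ = c²⁶, (c²⁰)⁵ = c¹⁹, (c²⁰)⁶ = c¹², (c²⁰)⁷ = c⁵, (c²⁰)⁸ = c²⁵, (c²⁰)⁹ = c¹⁸, (c²⁰)¹⁰ = c¹¹, (c²⁰)¹¹ = c⁴, (c²⁰)¹² = c²⁴, (c²⁰)¹³ = c¹⁷, (c²⁰)¹⁴ = c¹⁰, (c²⁰)¹⁵ = c³, (c²⁰)¹⁶ = c²³, (c²⁰)¹⁷ = c¹⁶, (c²⁰)¹⁸ = c⁹, (c²⁰)¹⁹ = c², (c²⁰)²⁰ = c²², (c²⁰)²¹ = c¹⁵, (c²⁰)²² = c⁸, (c²⁰)²³ = c, (c²⁰)²⁴ = c²¹, (c²⁰)²⁵ = c¹⁴, (c²⁰)²⁶ = c⁷, (c²⁰)²⁷ = e.
So |⟨c²⁰⟩| = ord(c²⁰) = 27. With |G| = 27, by Lagrange [G : ⟨c²⁰⟩] = 27/27 = 1.

Answer: 1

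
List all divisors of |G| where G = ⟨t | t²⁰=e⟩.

|G| = 20 = 2² · 5. By Lagrange's theorem the order of any subgroup divides 20; the divisors of 20 are 1, 2, 4, 5, 10, 20.

Answer: 1, 2, 4, 5, 10, 20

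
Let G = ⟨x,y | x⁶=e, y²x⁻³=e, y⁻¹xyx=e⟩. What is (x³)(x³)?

Compute (x³) · (x³) by multiplying left to right and reducing via the relations at each step:
  (x³) · x³ = e

Answer: e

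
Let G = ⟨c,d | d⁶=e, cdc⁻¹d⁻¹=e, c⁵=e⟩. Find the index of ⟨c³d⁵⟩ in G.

First find ord(c³d⁵) by computing successive powers:
  (c³d⁵)¹ = c³d⁵, (c³d⁵)² = cd⁴, (c³d⁵)³ = c⁴d³, (c³d⁵)⁴ = c²d², (c³d⁵)⁵ = d, (c³d⁵)⁶ = c³, (c³d⁵)⁷ = cd⁵, (c³d⁵)⁸ = c⁴d⁴, (c³d⁵)⁹ = c²d³, (c³d⁵)¹⁰ = d², (c³d⁵)¹¹ = c³d, (c³d⁵)¹² = c, (c³d⁵)¹³ = c⁴d⁵, (c³d⁵)¹⁴ = c²d⁴, (c³d⁵)¹⁵ = d³, (c³d⁵)¹⁶ = c³d², (c³d⁵)¹⁷ = cd, (c³d⁵)¹⁸ = c⁴, (c³d⁵)¹⁹ = c²d⁵, (c³d⁵)²⁰ = d⁴, (c³d⁵)²¹ = c³d³, (c³d⁵)²² = cd², (c³d⁵)²³ = c⁴d, (c³d⁵)²⁴ = c², (c³d⁵)²⁵ = d⁵, (c³d⁵)²⁶ = c³d⁴, (c³d⁵)²⁷ = cd³, (c³d⁵)²⁸ = c⁴d², (c³d⁵)²⁹ = c²d, (c³d⁵)³⁰ = e.
So |⟨c³d⁵⟩| = ord(c³d⁵) = 30. With |G| = 30, by Lagrange [G : ⟨c³d⁵⟩] = 30/30 = 1.

Answer: 1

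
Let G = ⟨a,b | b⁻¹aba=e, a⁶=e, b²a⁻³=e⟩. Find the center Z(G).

An element z ∈ Z(G) iff z commutes with every generator.
For example a³ is central: (a³)·a = a⁴ = a·(a³); (a³)·b = b⁻¹ = b·(a³).
Whereas a ∉ Z(G) since a·b = ab ≠ a²b⁻¹ = b·a.
Checking each of the 12 elements this way gives Z(G) = {e, a³}, of order 2.

Answer: {e, a³}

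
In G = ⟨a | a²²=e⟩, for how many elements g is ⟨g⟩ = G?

G is cyclic of order 22. An element generates G iff its order is 22, and a cyclic group of order 22 has exactly φ(22) = 10 such elements.

Answer: 10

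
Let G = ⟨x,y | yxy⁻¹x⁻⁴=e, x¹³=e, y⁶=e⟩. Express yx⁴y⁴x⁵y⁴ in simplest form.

Multiply left to right, reducing at each step:
  y · x⁴ = x³y
  (x³y) · y⁴ = x³y⁵
  (x³y⁵) · x⁵ = xy⁵
  (xy⁵) · y⁴ = xy³

Answer: xy³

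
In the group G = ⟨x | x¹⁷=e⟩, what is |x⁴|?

Compute successive powers until reaching e:
  (x⁴)¹ = x⁴, (x⁴)² = x⁸, (x⁴)³ = x¹², (x⁴)⁴ = x¹⁶, (x⁴)⁵ = x³, (x⁴)⁶ = x⁷, (x⁴)⁷ = x¹¹, (x⁴)⁸ = x¹⁵, (x⁴)⁹ = x², (x⁴)¹⁰ = x⁶, (x⁴)¹¹ = x¹⁰, (x⁴)¹² = x¹⁴, (x⁴)¹³ = x, (x⁴)¹⁴ = x⁵, (x⁴)¹⁵ = x⁹, (x⁴)¹⁶ = x¹³, (x⁴)¹⁷ = e.
The smallest positive k with (x⁴)ᵏ = e is 17.

Answer: 17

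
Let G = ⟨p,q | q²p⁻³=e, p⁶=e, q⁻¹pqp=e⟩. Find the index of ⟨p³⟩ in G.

First find ord(p³) by computing successive powers:
  (p³)¹ = p³, (p³)² = e.
So |⟨p³⟩| = ord(p³) = 2. With |G| = 12, by Lagrange [G : ⟨p³⟩] = 12/2 = 6.

Answer: 6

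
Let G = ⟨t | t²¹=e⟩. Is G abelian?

G has a single generator, so G is cyclic and hence abelian.

Answer: Yes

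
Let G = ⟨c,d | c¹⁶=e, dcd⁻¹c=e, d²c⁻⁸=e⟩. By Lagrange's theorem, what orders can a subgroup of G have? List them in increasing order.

|G| = 32 = 2⁵. By Lagrange's theorem the order of any subgroup divides 32; the divisors of 32 are 1, 2, 4, 8, 16, 32.

Answer: 1, 2, 4, 8, 16, 32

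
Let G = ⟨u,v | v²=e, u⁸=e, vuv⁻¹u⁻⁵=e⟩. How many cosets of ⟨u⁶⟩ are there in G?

First find ord(u⁶) by computing successive powers:
  (u⁶)¹ = u⁶, (u⁶)² = u⁴, (u⁶)³ = u², (u⁶)⁴ = e.
So |⟨u⁶⟩| = ord(u⁶) = 4. With |G| = 16, by Lagrange [G : ⟨u⁶⟩] = 16/4 = 4.

Answer: 4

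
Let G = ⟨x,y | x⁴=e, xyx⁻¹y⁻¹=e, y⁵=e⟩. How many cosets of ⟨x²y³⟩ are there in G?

First find ord(x²y³) by computing successive powers:
  (x²y³)¹ = x²y³, (x²y³)² = y, (x²y³)³ = x²y⁴, (x²y³)⁴ = y², (x²y³)⁵ = x², (x²y³)⁶ = y³, (x²y³)⁷ = x²y, (x²y³)⁸ = y⁴, (x²y³)⁹ = x²y², (x²y³)¹⁰ = e.
So |⟨x²y³⟩| = ord(x²y³) = 10. With |G| = 20, by Lagrange [G : ⟨x²y³⟩] = 20/10 = 2.

Answer: 2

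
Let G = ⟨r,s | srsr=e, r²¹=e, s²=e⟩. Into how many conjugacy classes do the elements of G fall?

The conjugacy classes (representative and size) are:
  [e] (size 1), [r²⁰] (size 2), [r²] (size 2), [r³] (size 2), [r¹⁷] (size 2), [r⁵] (size 2), [r⁶] (size 2), [r⁷] (size 2), [r⁸] (size 2), [r⁹] (size 2), [r¹⁰] (size 2), [s] (size 21).
Class equation: 1 + 2 + 2 + 2 + 2 + 2 + 2 + 2 + 2 + 2 + 2 + 21 = 42 = |G|. So G has 12 conjugacy classes.

Answer: 12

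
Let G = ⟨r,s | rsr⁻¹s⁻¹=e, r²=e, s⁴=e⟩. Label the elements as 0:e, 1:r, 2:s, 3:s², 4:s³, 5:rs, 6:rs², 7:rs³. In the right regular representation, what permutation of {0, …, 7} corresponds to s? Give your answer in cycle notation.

(0 2 3 4)(1 5 6 7)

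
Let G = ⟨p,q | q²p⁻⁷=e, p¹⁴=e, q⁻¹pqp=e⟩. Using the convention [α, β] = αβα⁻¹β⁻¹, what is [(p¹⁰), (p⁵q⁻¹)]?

[(p¹⁰), (p⁵q⁻¹)] = (p¹⁰)·(p⁵q⁻¹)·(p¹⁰)⁻¹·(p⁵q⁻¹)⁻¹.
  (p¹⁰) · (p⁵q⁻¹) = pq⁻¹
  (pq⁻¹) · (p⁴) = p⁴q
  (p⁴q) · (p⁵q) = p⁶

Answer: p⁶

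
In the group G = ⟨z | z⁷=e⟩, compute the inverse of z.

The order of z is 7 (smallest k with zᵏ = e), so z⁻¹ = z⁶ = z⁶.
Check: z · (z⁶) → z · z⁶ = e, giving e as required.

Answer: z⁶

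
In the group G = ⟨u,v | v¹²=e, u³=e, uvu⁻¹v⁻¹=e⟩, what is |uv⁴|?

Compute successive powers until reaching e:
  (uv⁴)¹ = uv⁴, (uv⁴)² = u²v⁸, (uv⁴)³ = e.
The smallest positive k with (uv⁴)ᵏ = e is 3.

Answer: 3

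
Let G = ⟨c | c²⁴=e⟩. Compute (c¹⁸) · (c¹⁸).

Compute (c¹⁸) · (c¹⁸) by multiplying left to right and reducing via the relations at each step:
  (c¹⁸) · c¹⁸ = c¹²

Answer: c¹²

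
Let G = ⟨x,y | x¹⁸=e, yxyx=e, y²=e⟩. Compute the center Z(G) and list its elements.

An element z ∈ Z(G) iff z commutes with every generator.
For example x⁹ is central: (x⁹)·x = x¹⁰ = x·(x⁹); (x⁹)·y = x⁹y = y·(x⁹).
Whereas x ∉ Z(G) since x·y = xy ≠ x¹⁷y = y·x.
Checking each of the 36 elements this way gives Z(G) = {e, x⁹}, of order 2.

Answer: {e, x⁹}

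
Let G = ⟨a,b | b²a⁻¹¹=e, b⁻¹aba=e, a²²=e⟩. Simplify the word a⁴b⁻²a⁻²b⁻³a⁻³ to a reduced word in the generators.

Multiply left to right, reducing at each step:
  (a⁴) · b⁻² = a¹⁵
  (a¹⁵) · a⁻² = a¹³
  (a¹³) · b⁻³ = a²b⁻¹
  (a²b⁻¹) · a⁻³ = a⁵b⁻¹

Answer: a⁵b⁻¹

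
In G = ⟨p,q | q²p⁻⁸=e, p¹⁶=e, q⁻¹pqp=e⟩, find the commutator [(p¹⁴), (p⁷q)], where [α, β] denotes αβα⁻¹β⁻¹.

[(p¹⁴), (p⁷q)] = (p¹⁴)·(p⁷q)·(p¹⁴)⁻¹·(p⁷q)⁻¹.
  (p¹⁴) · (p⁷q) = p⁵q
  (p⁵q) · (p²) = p³q
  (p³q) · (p⁷q⁻¹) = p¹²

Answer: p¹²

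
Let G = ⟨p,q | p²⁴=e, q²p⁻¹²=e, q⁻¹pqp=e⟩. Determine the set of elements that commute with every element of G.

An element z ∈ Z(G) iff z commutes with every generator.
For example p¹² is central: (p¹²)·p = p¹³ = p·(p¹²); (p¹²)·q = q⁻¹ = q·(p¹²).
Whereas p ∉ Z(G) since p·q = pq ≠ p¹¹q⁻¹ = q·p.
Checking each of the 48 elements this way gives Z(G) = {e, p¹²}, of order 2.

Answer: {e, p¹²}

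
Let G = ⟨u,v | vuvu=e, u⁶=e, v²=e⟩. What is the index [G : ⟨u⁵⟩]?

First find ord(u⁵) by computing successive powers:
  (u⁵)¹ = u⁵, (u⁵)² = u⁴, (u⁵)³ = u³, (u⁵)⁴ = u², (u⁵)⁵ = u, (u⁵)⁶ = e.
So |⟨u⁵⟩| = ord(u⁵) = 6. With |G| = 12, by Lagrange [G : ⟨u⁵⟩] = 12/6 = 2.

Answer: 2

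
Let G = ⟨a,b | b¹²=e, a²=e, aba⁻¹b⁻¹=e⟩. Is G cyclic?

|G| = 24, but the maximum element order in G is 12 < 24. No single element generates all of G, so G is not cyclic.

Answer: No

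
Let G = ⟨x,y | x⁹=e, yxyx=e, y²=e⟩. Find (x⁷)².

Compute successive powers of (x⁷), reducing at each step:
  (x⁷)²: (x⁷) · x⁷ = x⁵

Answer: x⁵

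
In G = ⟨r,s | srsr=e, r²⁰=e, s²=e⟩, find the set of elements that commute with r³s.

⟨r³s⟩ ⊆ C_G(r³s) since powers of r³s commute with r³s; so |C_G(r³s)| ≥ |⟨r³s⟩| = 2.
By orbit–stabilizer, |C_G(r³s)| = |G| / |conj. class of r³s| = 40 / 10 = 4.
The 4 elements commuting with r³s are {e, r¹⁰, r³s, r¹³s}.

Answer: {e, r¹⁰, r³s, r¹³s}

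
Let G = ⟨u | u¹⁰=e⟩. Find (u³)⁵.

Compute successive powers of (u³), reducing at each step:
  (u³)²: (u³) · u³ = u⁶
  (u³)³: (u⁶) · u³ = u⁹
  (u³)⁴: (u⁹) · u³ = u²
  (u³)⁵: (u²) · u³ = u⁵

Answer: u⁵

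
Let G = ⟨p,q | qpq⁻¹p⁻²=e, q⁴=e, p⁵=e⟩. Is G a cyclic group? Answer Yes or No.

Every cyclic group is abelian. But p·q = pq while q·p = p²q, so p·q ≠ q·p and G is not abelian. Hence G is not cyclic.

Answer: No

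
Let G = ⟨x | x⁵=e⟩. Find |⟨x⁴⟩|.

|⟨x⁴⟩| equals the order of x⁴. Compute successive powers until reaching e:
  (x⁴)¹ = x⁴, (x⁴)² = x³, (x⁴)³ = x², (x⁴)⁴ = x, (x⁴)⁵ = e.
The smallest positive k with (x⁴)ᵏ = e is 5, so |⟨x⁴⟩| = 5.

Answer: 5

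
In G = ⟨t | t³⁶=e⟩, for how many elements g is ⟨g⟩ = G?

G is cyclic of order 36. An element generates G iff its order is 36, and a cyclic group of order 36 has exactly φ(36) = 12 such elements.

Answer: 12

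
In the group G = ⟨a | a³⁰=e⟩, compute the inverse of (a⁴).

The order of (a⁴) is 15 (smallest k with (a⁴)ᵏ = e), so (a⁴)⁻¹ = (a⁴)¹⁴ = a²⁶.
Check: (a⁴) · (a²⁶) → (a⁴) · a²⁶ = e, giving e as required.

Answer: a²⁶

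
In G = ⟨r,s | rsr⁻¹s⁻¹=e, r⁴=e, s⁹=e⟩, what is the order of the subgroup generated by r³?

|⟨r³⟩| equals the order of r³. Compute successive powers until reaching e:
  (r³)¹ = r³, (r³)² = r², (r³)³ = r, (r³)⁴ = e.
The smallest positive k with (r³)ᵏ = e is 4, so |⟨r³⟩| = 4.

Answer: 4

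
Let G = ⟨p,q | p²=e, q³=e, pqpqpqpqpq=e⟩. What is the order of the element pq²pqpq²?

Compute successive powers until reaching e:
  (pq²pqpq²)¹ = pq²pqpq², (pq²pqpq²)² = qpq²pqp, (pq²pqpq²)³ = e.
The smallest positive k with (pq²pqpq²)ᵏ = e is 3.

Answer: 3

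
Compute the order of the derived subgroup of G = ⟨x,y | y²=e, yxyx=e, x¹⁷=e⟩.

G' = [G, G] is generated by all commutators. The generator-pair commutators are: [x, y] = x².
The subgroup they normally generate is {e, x, x², x³, x⁴, x⁵, x⁶, x⁷, x⁸, x⁹, x¹⁰, x¹¹, x¹², x¹³, x¹⁴, x¹⁵, x¹⁶}, of order 17.
Check: |G/G'| = 34/17 = 2 is the order of the abelianisation.

Answer: 17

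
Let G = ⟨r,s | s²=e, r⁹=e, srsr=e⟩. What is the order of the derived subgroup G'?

G' = [G, G] is generated by all commutators. The generator-pair commutators are: [r, s] = r².
The subgroup they normally generate is {e, r, r², r³, r⁴, r⁵, r⁶, r⁷, r⁸}, of order 9.
Check: |G/G'| = 18/9 = 2 is the order of the abelianisation.

Answer: 9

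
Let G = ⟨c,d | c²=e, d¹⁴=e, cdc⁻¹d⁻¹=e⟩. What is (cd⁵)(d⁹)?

Compute (cd⁵) · (d⁹) by multiplying left to right and reducing via the relations at each step:
  (cd⁵) · d⁹ = c

Answer: c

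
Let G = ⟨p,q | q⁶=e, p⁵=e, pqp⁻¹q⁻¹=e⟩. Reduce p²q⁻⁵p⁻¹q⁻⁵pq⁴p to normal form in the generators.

Multiply left to right, reducing at each step:
  (p²) · q⁻⁵ = p²q
  (p²q) · p⁻¹ = pq
  (pq) · q⁻⁵ = pq²
  (pq²) · p = p²q²
  (p²q²) · q⁴ = p²
  (p²) · p = p³

Answer: p³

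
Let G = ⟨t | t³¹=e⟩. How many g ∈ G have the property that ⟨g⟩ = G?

G is cyclic of order 31. An element generates G iff its order is 31, and a cyclic group of order 31 has exactly φ(31) = 30 such elements.

Answer: 30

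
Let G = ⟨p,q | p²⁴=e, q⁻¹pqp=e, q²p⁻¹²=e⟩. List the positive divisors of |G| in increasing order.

|G| = 48 = 2⁴ · 3. By Lagrange's theorem the order of any subgroup divides 48; the divisors of 48 are 1, 2, 3, 4, 6, 8, 12, 16, 24, 48.

Answer: 1, 2, 3, 4, 6, 8, 12, 16, 24, 48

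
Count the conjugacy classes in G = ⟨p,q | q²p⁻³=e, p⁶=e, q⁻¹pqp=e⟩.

The conjugacy classes (representative and size) are:
  [e] (size 1), [p] (size 2), [p²] (size 2), [p³] (size 1), [pq⁻¹] (size 3), [p²q⁻¹] (size 3).
Class equation: 1 + 2 + 2 + 1 + 3 + 3 = 12 = |G|. So G has 6 conjugacy classes.

Answer: 6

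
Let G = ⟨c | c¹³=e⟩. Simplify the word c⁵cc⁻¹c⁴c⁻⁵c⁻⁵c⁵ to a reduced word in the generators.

Multiply left to right, reducing at each step:
  (c⁵) · c = c⁶
  (c⁶) · c⁻¹ = c⁵
  (c⁵) · c⁴ = c⁹
  (c⁹) · c⁻⁵ = c⁴
  (c⁴) · c⁻⁵ = c¹²
  (c¹²) · c⁵ = c⁴

Answer: c⁴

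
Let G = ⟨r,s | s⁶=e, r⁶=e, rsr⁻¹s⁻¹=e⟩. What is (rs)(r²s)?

Compute (rs) · (r²s) by multiplying left to right and reducing via the relations at each step:
  (rs) · r² = r³s
  (r³s) · s = r³s²

Answer: r³s²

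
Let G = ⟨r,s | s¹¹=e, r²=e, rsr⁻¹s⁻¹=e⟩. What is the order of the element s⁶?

Compute successive powers until reaching e:
  (s⁶)¹ = s⁶, (s⁶)² = s, (s⁶)³ = s⁷, (s⁶)⁴ = s², (s⁶)⁵ = s⁸, (s⁶)⁶ = s³, (s⁶)⁷ = s⁹, (s⁶)⁸ = s⁴, (s⁶)⁹ = s¹⁰, (s⁶)¹⁰ = s⁵, (s⁶)¹¹ = e.
The smallest positive k with (s⁶)ᵏ = e is 11.

Answer: 11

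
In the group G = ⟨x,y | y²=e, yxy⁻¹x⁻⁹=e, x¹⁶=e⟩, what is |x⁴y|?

Compute successive powers until reaching e:
  (x⁴y)¹ = x⁴y, (x⁴y)² = x⁸, (x⁴y)³ = x¹²y, (x⁴y)⁴ = e.
The smallest positive k with (x⁴y)ᵏ = e is 4.

Answer: 4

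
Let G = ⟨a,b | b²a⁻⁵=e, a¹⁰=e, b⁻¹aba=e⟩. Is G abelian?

a·b = ab but b·a = a⁴b⁻¹, so a·b ≠ b·a and G is not abelian.

Answer: No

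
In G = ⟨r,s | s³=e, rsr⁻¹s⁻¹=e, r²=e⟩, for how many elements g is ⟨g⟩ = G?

G is cyclic of order 6. An element generates G iff its order is 6, and a cyclic group of order 6 has exactly φ(6) = 2 such elements.

Answer: 2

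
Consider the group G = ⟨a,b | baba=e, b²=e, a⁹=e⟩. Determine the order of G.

Enumerate words in the generators, reducing via the relations: the distinct elements are
  {a, b, e, ab, a², a³, a⁴, a⁵, a⁶, a⁷, a⁸, a²b, a³b, a⁴b, a⁵b, a⁶b, a⁷b, a⁸b}.
No further products give new elements, so |G| = 18.

Answer: 18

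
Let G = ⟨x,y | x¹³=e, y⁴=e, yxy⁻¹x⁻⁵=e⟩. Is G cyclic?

Every cyclic group is abelian. But x·y = xy while y·x = x⁵y, so x·y ≠ y·x and G is not abelian. Hence G is not cyclic.

Answer: No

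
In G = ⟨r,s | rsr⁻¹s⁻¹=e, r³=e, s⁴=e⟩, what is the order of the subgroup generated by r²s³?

|⟨r²s³⟩| equals the order of r²s³. Compute successive powers until reaching e:
  (r²s³)¹ = r²s³, (r²s³)² = rs², (r²s³)³ = s, (r²s³)⁴ = r², (r²s³)⁵ = rs³, (r²s³)⁶ = s², (r²s³)⁷ = r²s, (r²s³)⁸ = r, (r²s³)⁹ = s³, (r²s³)¹⁰ = r²s², (r²s³)¹¹ = rs, (r²s³)¹² = e.
The smallest positive k with (r²s³)ᵏ = e is 12, so |⟨r²s³⟩| = 12.

Answer: 12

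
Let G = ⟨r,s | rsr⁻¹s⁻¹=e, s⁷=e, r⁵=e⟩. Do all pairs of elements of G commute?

Each pair of generators commutes: r·s = rs = s·r. Since the generators pairwise commute, every element of G commutes with every other, so G is abelian.

Answer: Yes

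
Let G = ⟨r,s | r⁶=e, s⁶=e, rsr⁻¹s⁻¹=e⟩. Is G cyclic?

|G| = 36, but the maximum element order in G is 6 < 36. No single element generates all of G, so G is not cyclic.

Answer: No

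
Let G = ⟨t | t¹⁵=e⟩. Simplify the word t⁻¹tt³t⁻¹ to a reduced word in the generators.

Multiply left to right, reducing at each step:
  (t¹⁴) · t = e
  e · t³ = t³
  (t³) · t⁻¹ = t²

Answer: t²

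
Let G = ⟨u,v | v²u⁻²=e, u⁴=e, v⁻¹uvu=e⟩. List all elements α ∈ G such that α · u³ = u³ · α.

⟨u³⟩ ⊆ C_G(u³) since powers of u³ commute with u³; so |C_G(u³)| ≥ |⟨u³⟩| = 4.
By orbit–stabilizer, |C_G(u³)| = |G| / |conj. class of u³| = 8 / 2 = 4.
The 4 elements commuting with u³ are {e, u, u², u³}.

Answer: {e, u, u², u³}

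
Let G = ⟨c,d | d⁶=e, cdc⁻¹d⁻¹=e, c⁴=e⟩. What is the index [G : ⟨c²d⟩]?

First find ord(c²d) by computing successive powers:
  (c²d)¹ = c²d, (c²d)² = d², (c²d)³ = c²d³, (c²d)⁴ = d⁴, (c²d)⁵ = c²d⁵, (c²d)⁶ = e.
So |⟨c²d⟩| = ord(c²d) = 6. With |G| = 24, by Lagrange [G : ⟨c²d⟩] = 24/6 = 4.

Answer: 4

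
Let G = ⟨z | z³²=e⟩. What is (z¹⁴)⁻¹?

The order of (z¹⁴) is 16 (smallest k with (z¹⁴)ᵏ = e), so (z¹⁴)⁻¹ = (z¹⁴)¹⁵ = z¹⁸.
Check: (z¹⁴) · (z¹⁸) → (z¹⁴) · z¹⁸ = e, giving e as required.

Answer: z¹⁸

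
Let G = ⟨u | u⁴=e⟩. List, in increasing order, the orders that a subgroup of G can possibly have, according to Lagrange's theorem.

|G| = 4 = 2². By Lagrange's theorem the order of any subgroup divides 4; the divisors of 4 are 1, 2, 4.

Answer: 1, 2, 4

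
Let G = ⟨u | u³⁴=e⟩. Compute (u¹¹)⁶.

Compute successive powers of (u¹¹), reducing at each step:
  (u¹¹)²: (u¹¹) · u¹¹ = u²²
  (u¹¹)³: (u²²) · u¹¹ = u³³
  (u¹¹)⁴: (u³³) · u¹¹ = u¹⁰
  (u¹¹)⁵: (u¹⁰) · u¹¹ = u²¹
  (u¹¹)⁶: (u²¹) · u¹¹ = u³²

Answer: u³²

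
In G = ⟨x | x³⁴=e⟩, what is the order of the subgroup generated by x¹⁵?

|⟨x¹⁵⟩| equals the order of x¹⁵. Compute successive powers until reaching e:
  (x¹⁵)¹ = x¹⁵, (x¹⁵)² = x³⁰, (x¹⁵)³ = x¹¹, (x¹⁵)⁴ = x²⁶, (x¹⁵)⁵ = x⁷, (x¹⁵)⁶ = x²², (x¹⁵)⁷ = x³, (x¹⁵)⁸ = x¹⁸, (x¹⁵)⁹ = x³³, (x¹⁵)¹⁰ = x¹⁴, (x¹⁵)¹¹ = x²⁹, (x¹⁵)¹² = x¹⁰, (x¹⁵)¹³ = x²⁵, (x¹⁵)¹⁴ = x⁶, (x¹⁵)¹⁵ = x²¹, (x¹⁵)¹⁶ = x², (x¹⁵)¹⁷ = x¹⁷, (x¹⁵)¹⁸ = x³², (x¹⁵)¹⁹ = x¹³, (x¹⁵)²⁰ = x²⁸, (x¹⁵)²¹ = x⁹, (x¹⁵)²² = x²⁴, (x¹⁵)²³ = x⁵, (x¹⁵)²⁴ = x²⁰, (x¹⁵)²⁵ = x, (x¹⁵)²⁶ = x¹⁶, (x¹⁵)²⁷ = x³¹, (x¹⁵)²⁸ = x¹², (x¹⁵)²⁹ = x²⁷, (x¹⁵)³⁰ = x⁸, (x¹⁵)³¹ = x²³, (x¹⁵)³² = x⁴, (x¹⁵)³³ = x¹⁹, (x¹⁵)³⁴ = e.
The smallest positive k with (x¹⁵)ᵏ = e is 34, so |⟨x¹⁵⟩| = 34.

Answer: 34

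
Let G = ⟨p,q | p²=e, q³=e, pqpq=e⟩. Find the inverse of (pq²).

The order of (pq²) is 2 (smallest k with (pq²)ᵏ = e), so (pq²)⁻¹ = (pq²)¹ = pq².
Check: (pq²) · (pq²) → (pq²) · p = q;   q · q² = e, giving e as required.

Answer: pq²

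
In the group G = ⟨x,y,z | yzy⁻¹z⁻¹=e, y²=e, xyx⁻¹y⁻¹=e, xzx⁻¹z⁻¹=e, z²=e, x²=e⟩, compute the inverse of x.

The order of x is 2 (smallest k with xᵏ = e), so x⁻¹ = x¹ = x.
Check: x · x → x · x = e, giving e as required.

Answer: x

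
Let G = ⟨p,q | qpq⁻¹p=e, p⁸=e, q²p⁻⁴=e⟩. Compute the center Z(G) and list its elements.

An element z ∈ Z(G) iff z commutes with every generator.
For example p⁴ is central: (p⁴)·p = p⁵ = p·(p⁴); (p⁴)·q = q⁻¹ = q·(p⁴).
Whereas p ∉ Z(G) since p·q = pq ≠ p³q⁻¹ = q·p.
Checking each of the 16 elements this way gives Z(G) = {e, p⁴}, of order 2.

Answer: {e, p⁴}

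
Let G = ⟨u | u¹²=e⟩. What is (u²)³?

Compute successive powers of (u²), reducing at each step:
  (u²)²: (u²) · u² = u⁴
  (u²)³: (u⁴) · u² = u⁶

Answer: u⁶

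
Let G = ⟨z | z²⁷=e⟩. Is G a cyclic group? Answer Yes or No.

|G| = 27. The element z has order 27 (its powers give 27 distinct elements), so ⟨z⟩ = G and G is cyclic.

Answer: Yes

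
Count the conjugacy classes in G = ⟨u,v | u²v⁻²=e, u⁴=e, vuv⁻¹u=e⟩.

The conjugacy classes (representative and size) are:
  [e] (size 1), [u³] (size 2), [u²] (size 1), [v⁻¹] (size 2), [uv] (size 2).
Class equation: 1 + 2 + 1 + 2 + 2 = 8 = |G|. So G has 5 conjugacy classes.

Answer: 5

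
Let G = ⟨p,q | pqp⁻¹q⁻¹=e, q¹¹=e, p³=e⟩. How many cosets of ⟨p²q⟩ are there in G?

First find ord(p²q) by computing successive powers:
  (p²q)¹ = p²q, (p²q)² = pq², (p²q)³ = q³, (p²q)⁴ = p²q⁴, (p²q)⁵ = pq⁵, (p²q)⁶ = q⁶, (p²q)⁷ = p²q⁷, (p²q)⁸ = pq⁸, (p²q)⁹ = q⁹, (p²q)¹⁰ = p²q¹⁰, (p²q)¹¹ = p, (p²q)¹² = q, (p²q)¹³ = p²q², (p²q)¹⁴ = pq³, (p²q)¹⁵ = q⁴, (p²q)¹⁶ = p²q⁵, (p²q)¹⁷ = pq⁶, (p²q)¹⁸ = q⁷, (p²q)¹⁹ = p²q⁸, (p²q)²⁰ = pq⁹, (p²q)²¹ = q¹⁰, (p²q)²² = p², (p²q)²³ = pq, (p²q)²⁴ = q², (p²q)²⁵ = p²q³, (p²q)²⁶ = pq⁴, (p²q)²⁷ = q⁵, (p²q)²⁸ = p²q⁶, (p²q)²⁹ = pq⁷, (p²q)³⁰ = q⁸, (p²q)³¹ = p²q⁹, (p²q)³² = pq¹⁰, (p²q)³³ = e.
So |⟨p²q⟩| = ord(p²q) = 33. With |G| = 33, by Lagrange [G : ⟨p²q⟩] = 33/33 = 1.

Answer: 1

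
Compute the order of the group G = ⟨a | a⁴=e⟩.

G is generated by a single element, so G is cyclic. The relator gives a⁴ = e and no smaller power is forced to be e, so the 4 powers {a, e, a², a³} are distinct. Hence |G| = 4.

Answer: 4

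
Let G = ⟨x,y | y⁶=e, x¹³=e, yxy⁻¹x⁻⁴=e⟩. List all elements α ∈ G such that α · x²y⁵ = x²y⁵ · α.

⟨x²y⁵⟩ ⊆ C_G(x²y⁵) since powers of x²y⁵ commute with x²y⁵; so |C_G(x²y⁵)| ≥ |⟨x²y⁵⟩| = 6.
By orbit–stabilizer, |C_G(x²y⁵)| = |G| / |conj. class of x²y⁵| = 78 / 13 = 6.
The 6 elements commuting with x²y⁵ are {e, xy³, x⁵y, x²y⁵, x⁹y⁴, x¹²y²}.

Answer: {e, xy³, x⁵y, x²y⁵, x⁹y⁴, x¹²y²}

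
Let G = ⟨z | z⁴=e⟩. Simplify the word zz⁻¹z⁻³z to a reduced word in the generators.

Multiply left to right, reducing at each step:
  z · z⁻¹ = e
  e · z⁻³ = z
  z · z = z²

Answer: z²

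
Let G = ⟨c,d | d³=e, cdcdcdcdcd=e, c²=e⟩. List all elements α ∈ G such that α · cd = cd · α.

⟨cd⟩ ⊆ C_G(cd) since powers of cd commute with cd; so |C_G(cd)| ≥ |⟨cd⟩| = 5.
By orbit–stabilizer, |C_G(cd)| = |G| / |conj. class of cd| = 60 / 12 = 5.
The 5 elements commuting with cd are {e, cd, cdcd, d²cd²c, d²c}.

Answer: {e, cd, cdcd, d²cd²c, d²c}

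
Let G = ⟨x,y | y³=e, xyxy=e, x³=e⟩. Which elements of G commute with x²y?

⟨x²y⟩ ⊆ C_G(x²y) since powers of x²y commute with x²y; so |C_G(x²y)| ≥ |⟨x²y⟩| = 3.
By orbit–stabilizer, |C_G(x²y)| = |G| / |conj. class of x²y| = 12 / 4 = 3.
The 3 elements commuting with x²y are {e, x²y, y²x}.

Answer: {e, x²y, y²x}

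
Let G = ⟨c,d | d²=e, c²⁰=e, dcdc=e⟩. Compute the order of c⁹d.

Compute successive powers until reaching e:
  (c⁹d)¹ = c⁹d, (c⁹d)² = e.
The smallest positive k with (c⁹d)ᵏ = e is 2.

Answer: 2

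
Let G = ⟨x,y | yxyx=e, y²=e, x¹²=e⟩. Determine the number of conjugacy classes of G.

The conjugacy classes (representative and size) are:
  [e] (size 1), [x¹¹] (size 2), [x²] (size 2), [x⁹] (size 2), [x⁴] (size 2), [x⁵] (size 2), [x⁶] (size 1), [y] (size 6), [xy] (size 6).
Class equation: 1 + 2 + 2 + 2 + 2 + 2 + 1 + 6 + 6 = 24 = |G|. So G has 9 conjugacy classes.

Answer: 9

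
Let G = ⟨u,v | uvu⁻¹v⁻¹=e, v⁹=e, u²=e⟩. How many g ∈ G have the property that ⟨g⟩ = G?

G is cyclic of order 18. An element generates G iff its order is 18, and a cyclic group of order 18 has exactly φ(18) = 6 such elements.

Answer: 6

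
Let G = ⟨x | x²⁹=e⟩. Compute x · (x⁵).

Compute x · (x⁵) by multiplying left to right and reducing via the relations at each step:
  x · x⁵ = x⁶

Answer: x⁶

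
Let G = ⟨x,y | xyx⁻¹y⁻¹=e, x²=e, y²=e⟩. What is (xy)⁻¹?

The order of (xy) is 2 (smallest k with (xy)ᵏ = e), so (xy)⁻¹ = (xy)¹ = xy.
Check: (xy) · (xy) → (xy) · x = y;   y · y = e, giving e as required.

Answer: xy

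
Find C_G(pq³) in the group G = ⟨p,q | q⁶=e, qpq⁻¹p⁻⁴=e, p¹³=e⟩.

⟨pq³⟩ ⊆ C_G(pq³) since powers of pq³ commute with pq³; so |C_G(pq³)| ≥ |⟨pq³⟩| = 2.
By orbit–stabilizer, |C_G(pq³)| = |G| / |conj. class of pq³| = 78 / 13 = 6.
The 6 elements commuting with pq³ are {e, pq³, p⁵q, p²q⁵, p⁹q⁴, p¹²q²}.

Answer: {e, pq³, p⁵q, p²q⁵, p⁹q⁴, p¹²q²}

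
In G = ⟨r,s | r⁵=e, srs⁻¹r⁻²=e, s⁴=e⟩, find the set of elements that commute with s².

⟨s²⟩ ⊆ C_G(s²) since powers of s² commute with s²; so |C_G(s²)| ≥ |⟨s²⟩| = 2.
By orbit–stabilizer, |C_G(s²)| = |G| / |conj. class of s²| = 20 / 5 = 4.
The 4 elements commuting with s² are {e, s, s², s³}.

Answer: {e, s, s², s³}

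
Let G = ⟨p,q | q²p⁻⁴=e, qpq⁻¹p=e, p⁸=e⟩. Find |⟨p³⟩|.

|⟨p³⟩| equals the order of p³. Compute successive powers until reaching e:
  (p³)¹ = p³, (p³)² = p⁶, (p³)³ = p, (p³)⁴ = p⁴, (p³)⁵ = p⁷, (p³)⁶ = p², (p³)⁷ = p⁵, (p³)⁸ = e.
The smallest positive k with (p³)ᵏ = e is 8, so |⟨p³⟩| = 8.

Answer: 8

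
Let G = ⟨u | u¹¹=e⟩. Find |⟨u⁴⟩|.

|⟨u⁴⟩| equals the order of u⁴. Compute successive powers until reaching e:
  (u⁴)¹ = u⁴, (u⁴)² = u⁸, (u⁴)³ = u, (u⁴)⁴ = u⁵, (u⁴)⁵ = u⁹, (u⁴)⁶ = u², (u⁴)⁷ = u⁶, (u⁴)⁸ = u¹⁰, (u⁴)⁹ = u³, (u⁴)¹⁰ = u⁷, (u⁴)¹¹ = e.
The smallest positive k with (u⁴)ᵏ = e is 11, so |⟨u⁴⟩| = 11.

Answer: 11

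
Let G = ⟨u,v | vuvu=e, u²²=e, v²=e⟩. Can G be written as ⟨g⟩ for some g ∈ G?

Every cyclic group is abelian. But u·v = uv while v·u = u²¹v, so u·v ≠ v·u and G is not abelian. Hence G is not cyclic.

Answer: No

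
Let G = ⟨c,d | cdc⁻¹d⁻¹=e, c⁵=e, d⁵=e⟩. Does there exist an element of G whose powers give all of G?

|G| = 25, but the maximum element order in G is 5 < 25. No single element generates all of G, so G is not cyclic.

Answer: No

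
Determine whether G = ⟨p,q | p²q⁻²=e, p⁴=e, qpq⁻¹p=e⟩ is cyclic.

Every cyclic group is abelian. But p·q = pq while q·p = pq⁻¹, so p·q ≠ q·p and G is not abelian. Hence G is not cyclic.

Answer: No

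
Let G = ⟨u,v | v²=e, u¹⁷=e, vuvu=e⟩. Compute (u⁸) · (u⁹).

Compute (u⁸) · (u⁹) by multiplying left to right and reducing via the relations at each step:
  (u⁸) · u⁹ = e

Answer: e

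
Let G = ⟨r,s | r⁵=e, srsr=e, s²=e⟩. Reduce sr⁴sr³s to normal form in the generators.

Multiply left to right, reducing at each step:
  s · r⁴ = rs
  (rs) · s = r
  r · r³ = r⁴
  (r⁴) · s = r⁴s

Answer: r⁴s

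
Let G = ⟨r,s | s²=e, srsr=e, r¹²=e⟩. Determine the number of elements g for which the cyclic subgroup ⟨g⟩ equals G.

⟨g⟩ = G would require ord(g) = |G| = 24, but the maximum element order in G is 12 < 24. So G is not cyclic and no single element generates it: the count is 0.

Answer: 0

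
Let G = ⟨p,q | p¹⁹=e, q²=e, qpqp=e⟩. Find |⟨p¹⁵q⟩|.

|⟨p¹⁵q⟩| equals the order of p¹⁵q. Compute successive powers until reaching e:
  (p¹⁵q)¹ = p¹⁵q, (p¹⁵q)² = e.
The smallest positive k with (p¹⁵q)ᵏ = e is 2, so |⟨p¹⁵q⟩| = 2.

Answer: 2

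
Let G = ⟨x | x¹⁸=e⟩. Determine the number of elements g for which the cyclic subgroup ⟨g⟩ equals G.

G is cyclic of order 18. An element generates G iff its order is 18, and a cyclic group of order 18 has exactly φ(18) = 6 such elements.

Answer: 6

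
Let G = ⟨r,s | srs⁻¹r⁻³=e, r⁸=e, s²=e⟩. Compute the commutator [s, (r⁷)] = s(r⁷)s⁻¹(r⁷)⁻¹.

[s, (r⁷)] = s·(r⁷)·s⁻¹·(r⁷)⁻¹.
  s · (r⁷) = r⁵s
  (r⁵s) · s = r⁵
  (r⁵) · r = r⁶

Answer: r⁶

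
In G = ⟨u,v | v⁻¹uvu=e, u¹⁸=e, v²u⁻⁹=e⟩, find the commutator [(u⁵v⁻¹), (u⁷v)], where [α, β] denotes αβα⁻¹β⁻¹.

[(u⁵v⁻¹), (u⁷v)] = (u⁵v⁻¹)·(u⁷v)·(u⁵v⁻¹)⁻¹·(u⁷v)⁻¹.
  (u⁵v⁻¹) · (u⁷v) = u¹⁶
  (u¹⁶) · (u⁵v) = u³v
  (u³v) · (u⁷v⁻¹) = u¹⁴

Answer: u¹⁴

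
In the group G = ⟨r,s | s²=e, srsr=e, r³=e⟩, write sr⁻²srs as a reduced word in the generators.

Multiply left to right, reducing at each step:
  s · r⁻² = r²s
  (r²s) · s = r²
  (r²) · r = e
  e · s = s

Answer: s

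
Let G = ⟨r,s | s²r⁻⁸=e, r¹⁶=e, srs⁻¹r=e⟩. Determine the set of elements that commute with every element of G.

An element z ∈ Z(G) iff z commutes with every generator.
For example r⁸ is central: (r⁸)·r = r⁹ = r·(r⁸); (r⁸)·s = s⁻¹ = s·(r⁸).
Whereas r ∉ Z(G) since r·s = rs ≠ r⁷s⁻¹ = s·r.
Checking each of the 32 elements this way gives Z(G) = {e, r⁸}, of order 2.

Answer: {e, r⁸}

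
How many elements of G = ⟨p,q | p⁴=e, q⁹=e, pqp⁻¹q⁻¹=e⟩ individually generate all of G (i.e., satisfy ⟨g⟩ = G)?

G is cyclic of order 36. An element generates G iff its order is 36, and a cyclic group of order 36 has exactly φ(36) = 12 such elements.

Answer: 12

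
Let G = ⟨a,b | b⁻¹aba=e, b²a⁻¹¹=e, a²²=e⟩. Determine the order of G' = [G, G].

G' = [G, G] is generated by all commutators. The generator-pair commutators are: [a, b] = a².
The subgroup they normally generate is {e, a², a⁴, a⁶, a⁸, a¹⁰, a¹², a¹⁴, a¹⁶, a¹⁸, a²⁰}, of order 11.
Check: |G/G'| = 44/11 = 4 is the order of the abelianisation.

Answer: 11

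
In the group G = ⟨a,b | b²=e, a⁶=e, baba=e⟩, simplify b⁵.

Compute successive powers of b, reducing at each step:
  b²: b · b = e
  b³: e · b = b
  b⁴: b · b = e
  b⁵: e · b = b

Answer: b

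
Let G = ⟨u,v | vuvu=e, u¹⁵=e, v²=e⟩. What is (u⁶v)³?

Compute successive powers of (u⁶v), reducing at each step:
  (u⁶v)²: (u⁶v) · u⁶ = v;   v · v = e
  (u⁶v)³: e · u⁶ = u⁶;   (u⁶) · v = u⁶v

Answer: u⁶v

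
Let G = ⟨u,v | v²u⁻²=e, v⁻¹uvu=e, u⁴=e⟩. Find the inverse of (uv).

The order of (uv) is 4 (smallest k with (uv)ᵏ = e), so (uv)⁻¹ = (uv)³ = uv⁻¹.
Check: (uv) · (uv⁻¹) → (uv) · u = v;   v · v⁻¹ = e, giving e as required.

Answer: uv⁻¹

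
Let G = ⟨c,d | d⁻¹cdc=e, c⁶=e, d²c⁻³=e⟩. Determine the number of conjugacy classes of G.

The conjugacy classes (representative and size) are:
  [e] (size 1), [c] (size 2), [c²] (size 2), [c³] (size 1), [cd⁻¹] (size 3), [c²d⁻¹] (size 3).
Class equation: 1 + 2 + 2 + 1 + 3 + 3 = 12 = |G|. So G has 6 conjugacy classes.

Answer: 6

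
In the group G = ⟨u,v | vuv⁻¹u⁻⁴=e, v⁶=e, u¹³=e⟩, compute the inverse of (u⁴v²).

The order of (u⁴v²) is 3 (smallest k with (u⁴v²)ᵏ = e), so (u⁴v²)⁻¹ = (u⁴v²)² = u³v⁴.
Check: (u⁴v²) · (u³v⁴) → (u⁴v²) · u³ = v²;   (v²) · v⁴ = e, giving e as required.

Answer: u³v⁴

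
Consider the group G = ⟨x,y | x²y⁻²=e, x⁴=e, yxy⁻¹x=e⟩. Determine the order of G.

Enumerate words in the generators, reducing via the relations: the distinct elements are
  {e, x, y, xy, x², x³, y⁻¹, xy⁻¹}.
No further products give new elements, so |G| = 8.

Answer: 8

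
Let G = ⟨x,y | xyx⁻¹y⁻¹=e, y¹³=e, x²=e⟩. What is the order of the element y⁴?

Compute successive powers until reaching e:
  (y⁴)¹ = y⁴, (y⁴)² = y⁸, (y⁴)³ = y¹², (y⁴)⁴ = y³, (y⁴)⁵ = y⁷, (y⁴)⁶ = y¹¹, (y⁴)⁷ = y², (y⁴)⁸ = y⁶, (y⁴)⁹ = y¹⁰, (y⁴)¹⁰ = y, (y⁴)¹¹ = y⁵, (y⁴)¹² = y⁹, (y⁴)¹³ = e.
The smallest positive k with (y⁴)ᵏ = e is 13.

Answer: 13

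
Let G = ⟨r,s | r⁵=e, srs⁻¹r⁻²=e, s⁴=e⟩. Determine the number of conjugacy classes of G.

The conjugacy classes (representative and size) are:
  [e] (size 1), [r⁴] (size 4), [r²s] (size 5), [s²] (size 5), [r³s³] (size 5).
Class equation: 1 + 4 + 5 + 5 + 5 = 20 = |G|. So G has 5 conjugacy classes.

Answer: 5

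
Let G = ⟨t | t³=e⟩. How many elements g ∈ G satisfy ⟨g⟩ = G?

G is cyclic of order 3. An element generates G iff its order is 3, and a cyclic group of order 3 has exactly φ(3) = 2 such elements.

Answer: 2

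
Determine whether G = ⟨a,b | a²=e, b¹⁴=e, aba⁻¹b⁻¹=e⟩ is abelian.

Each pair of generators commutes: a·b = ab = b·a. Since the generators pairwise commute, every element of G commutes with every other, so G is abelian.

Answer: Yes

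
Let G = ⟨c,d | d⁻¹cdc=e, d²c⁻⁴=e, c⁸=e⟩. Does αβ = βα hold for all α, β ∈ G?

c·d = cd but d·c = c³d⁻¹, so c·d ≠ d·c and G is not abelian.

Answer: No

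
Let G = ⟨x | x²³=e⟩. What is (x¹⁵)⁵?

Compute successive powers of (x¹⁵), reducing at each step:
  (x¹⁵)²: (x¹⁵) · x¹⁵ = x⁷
  (x¹⁵)³: (x⁷) · x¹⁵ = x²²
  (x¹⁵)⁴: (x²²) · x¹⁵ = x¹⁴
  (x¹⁵)⁵: (x¹⁴) · x¹⁵ = x⁶

Answer: x⁶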